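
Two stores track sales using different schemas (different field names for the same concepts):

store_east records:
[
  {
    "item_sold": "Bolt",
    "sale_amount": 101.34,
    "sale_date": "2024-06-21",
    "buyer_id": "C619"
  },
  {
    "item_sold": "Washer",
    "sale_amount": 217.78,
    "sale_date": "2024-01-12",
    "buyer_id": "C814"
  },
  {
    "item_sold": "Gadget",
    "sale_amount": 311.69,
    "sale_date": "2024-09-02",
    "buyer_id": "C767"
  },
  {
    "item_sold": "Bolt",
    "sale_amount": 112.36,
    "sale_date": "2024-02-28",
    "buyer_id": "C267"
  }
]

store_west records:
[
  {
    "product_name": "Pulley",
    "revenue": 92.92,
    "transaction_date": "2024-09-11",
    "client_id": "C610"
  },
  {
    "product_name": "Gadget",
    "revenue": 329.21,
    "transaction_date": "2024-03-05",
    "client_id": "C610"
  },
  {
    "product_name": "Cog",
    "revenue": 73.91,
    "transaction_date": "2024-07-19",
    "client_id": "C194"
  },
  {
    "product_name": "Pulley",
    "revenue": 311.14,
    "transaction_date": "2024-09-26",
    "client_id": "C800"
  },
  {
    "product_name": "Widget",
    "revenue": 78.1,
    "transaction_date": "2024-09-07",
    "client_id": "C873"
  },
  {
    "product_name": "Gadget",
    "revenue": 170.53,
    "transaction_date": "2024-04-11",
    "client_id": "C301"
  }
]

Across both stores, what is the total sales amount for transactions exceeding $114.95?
1340.35

Schema mapping: "sale_amount" (store_east) = "revenue" (store_west) = sale amount

Sum of sales > $114.95 in store_east: 529.47
Sum of sales > $114.95 in store_west: 810.88

Total: 529.47 + 810.88 = 1340.35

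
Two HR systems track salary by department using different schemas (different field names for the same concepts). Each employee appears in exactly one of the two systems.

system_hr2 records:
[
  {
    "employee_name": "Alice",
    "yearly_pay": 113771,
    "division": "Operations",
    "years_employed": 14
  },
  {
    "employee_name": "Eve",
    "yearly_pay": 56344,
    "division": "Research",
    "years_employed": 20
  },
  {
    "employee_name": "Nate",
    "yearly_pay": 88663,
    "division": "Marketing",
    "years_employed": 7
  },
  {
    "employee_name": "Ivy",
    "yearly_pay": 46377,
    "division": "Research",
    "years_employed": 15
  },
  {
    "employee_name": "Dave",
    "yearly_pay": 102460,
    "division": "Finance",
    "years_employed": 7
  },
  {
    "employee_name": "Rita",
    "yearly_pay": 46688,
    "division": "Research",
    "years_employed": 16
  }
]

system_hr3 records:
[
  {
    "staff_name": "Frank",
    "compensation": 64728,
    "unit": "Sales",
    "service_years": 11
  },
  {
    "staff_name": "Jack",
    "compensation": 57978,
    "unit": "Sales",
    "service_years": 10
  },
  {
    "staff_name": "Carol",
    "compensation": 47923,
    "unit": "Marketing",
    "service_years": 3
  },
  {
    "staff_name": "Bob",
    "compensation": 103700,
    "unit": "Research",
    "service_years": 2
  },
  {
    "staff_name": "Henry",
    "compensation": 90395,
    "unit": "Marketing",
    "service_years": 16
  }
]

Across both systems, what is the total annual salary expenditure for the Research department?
253109

Schema mappings:
- "division" (system_hr2) = "unit" (system_hr3) = department
- "yearly_pay" (system_hr2) = "compensation" (system_hr3) = salary

Research salaries from system_hr2: 149409
Research salaries from system_hr3: 103700

Total: 149409 + 103700 = 253109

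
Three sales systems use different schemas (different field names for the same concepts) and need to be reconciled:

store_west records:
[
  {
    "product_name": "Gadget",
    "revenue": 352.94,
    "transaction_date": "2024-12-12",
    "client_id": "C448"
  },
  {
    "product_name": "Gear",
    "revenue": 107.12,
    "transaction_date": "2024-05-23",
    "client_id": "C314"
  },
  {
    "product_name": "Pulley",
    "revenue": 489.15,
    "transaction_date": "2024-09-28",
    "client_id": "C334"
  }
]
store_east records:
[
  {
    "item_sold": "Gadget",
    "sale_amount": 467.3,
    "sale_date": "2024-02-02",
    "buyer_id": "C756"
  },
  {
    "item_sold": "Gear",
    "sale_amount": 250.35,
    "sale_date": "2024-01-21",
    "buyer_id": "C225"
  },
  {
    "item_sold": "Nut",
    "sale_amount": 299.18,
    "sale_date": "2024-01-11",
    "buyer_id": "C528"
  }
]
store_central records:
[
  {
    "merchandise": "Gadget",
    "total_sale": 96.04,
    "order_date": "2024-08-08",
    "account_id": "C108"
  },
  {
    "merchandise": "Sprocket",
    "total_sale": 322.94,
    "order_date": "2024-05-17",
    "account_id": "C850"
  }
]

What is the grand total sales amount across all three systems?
2385.02

Schema reconciliation - all amount fields map to sale amount:

store_west (revenue): 949.21
store_east (sale_amount): 1016.83
store_central (total_sale): 418.98

Grand total: 2385.02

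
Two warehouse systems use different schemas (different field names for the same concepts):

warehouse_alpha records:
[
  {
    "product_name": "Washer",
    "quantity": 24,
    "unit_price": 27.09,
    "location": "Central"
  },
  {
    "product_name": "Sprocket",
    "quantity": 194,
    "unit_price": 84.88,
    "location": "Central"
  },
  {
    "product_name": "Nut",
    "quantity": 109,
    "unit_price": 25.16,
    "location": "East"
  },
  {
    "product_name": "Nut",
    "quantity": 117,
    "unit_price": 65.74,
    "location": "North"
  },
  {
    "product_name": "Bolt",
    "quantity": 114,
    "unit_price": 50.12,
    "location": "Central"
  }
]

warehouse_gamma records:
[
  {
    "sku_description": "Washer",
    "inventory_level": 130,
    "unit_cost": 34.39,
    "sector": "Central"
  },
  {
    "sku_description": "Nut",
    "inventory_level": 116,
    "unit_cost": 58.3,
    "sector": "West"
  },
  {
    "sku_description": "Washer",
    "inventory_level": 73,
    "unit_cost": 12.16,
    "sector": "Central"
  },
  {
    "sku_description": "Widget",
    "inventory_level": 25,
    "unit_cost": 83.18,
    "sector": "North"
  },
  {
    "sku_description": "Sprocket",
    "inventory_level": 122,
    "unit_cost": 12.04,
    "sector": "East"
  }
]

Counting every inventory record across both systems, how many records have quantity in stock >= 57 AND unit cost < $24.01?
2

Schema mappings:
- "quantity" (warehouse_alpha) = "inventory_level" (warehouse_gamma) = quantity
- "unit_price" (warehouse_alpha) = "unit_cost" (warehouse_gamma) = unit cost

Records meeting both conditions in warehouse_alpha: 0
Records meeting both conditions in warehouse_gamma: 2

Total: 0 + 2 = 2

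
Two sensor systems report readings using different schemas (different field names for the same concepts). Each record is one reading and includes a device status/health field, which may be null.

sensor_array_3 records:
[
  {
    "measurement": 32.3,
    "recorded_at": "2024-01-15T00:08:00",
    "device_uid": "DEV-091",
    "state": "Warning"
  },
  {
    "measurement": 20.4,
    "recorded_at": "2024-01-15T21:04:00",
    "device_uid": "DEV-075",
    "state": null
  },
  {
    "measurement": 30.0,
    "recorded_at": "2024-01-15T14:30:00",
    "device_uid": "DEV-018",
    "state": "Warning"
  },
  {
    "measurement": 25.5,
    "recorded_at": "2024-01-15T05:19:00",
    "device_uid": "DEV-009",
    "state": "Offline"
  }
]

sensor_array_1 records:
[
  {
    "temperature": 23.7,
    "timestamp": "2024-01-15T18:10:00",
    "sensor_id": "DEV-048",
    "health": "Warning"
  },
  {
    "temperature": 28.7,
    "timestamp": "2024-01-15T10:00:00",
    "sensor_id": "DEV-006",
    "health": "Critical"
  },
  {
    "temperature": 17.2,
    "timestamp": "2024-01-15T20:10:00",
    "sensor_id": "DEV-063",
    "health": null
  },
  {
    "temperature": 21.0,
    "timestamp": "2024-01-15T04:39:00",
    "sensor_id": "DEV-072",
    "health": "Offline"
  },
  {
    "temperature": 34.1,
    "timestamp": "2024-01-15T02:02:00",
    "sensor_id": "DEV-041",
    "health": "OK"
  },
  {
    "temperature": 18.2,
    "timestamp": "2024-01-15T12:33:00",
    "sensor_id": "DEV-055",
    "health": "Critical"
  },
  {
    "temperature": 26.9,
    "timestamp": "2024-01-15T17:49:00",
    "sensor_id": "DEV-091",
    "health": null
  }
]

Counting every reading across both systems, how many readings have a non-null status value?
8

Schema mapping: "state" (sensor_array_3) = "health" (sensor_array_1) = status

Non-null in sensor_array_3: 3
Non-null in sensor_array_1: 5

Total non-null: 3 + 5 = 8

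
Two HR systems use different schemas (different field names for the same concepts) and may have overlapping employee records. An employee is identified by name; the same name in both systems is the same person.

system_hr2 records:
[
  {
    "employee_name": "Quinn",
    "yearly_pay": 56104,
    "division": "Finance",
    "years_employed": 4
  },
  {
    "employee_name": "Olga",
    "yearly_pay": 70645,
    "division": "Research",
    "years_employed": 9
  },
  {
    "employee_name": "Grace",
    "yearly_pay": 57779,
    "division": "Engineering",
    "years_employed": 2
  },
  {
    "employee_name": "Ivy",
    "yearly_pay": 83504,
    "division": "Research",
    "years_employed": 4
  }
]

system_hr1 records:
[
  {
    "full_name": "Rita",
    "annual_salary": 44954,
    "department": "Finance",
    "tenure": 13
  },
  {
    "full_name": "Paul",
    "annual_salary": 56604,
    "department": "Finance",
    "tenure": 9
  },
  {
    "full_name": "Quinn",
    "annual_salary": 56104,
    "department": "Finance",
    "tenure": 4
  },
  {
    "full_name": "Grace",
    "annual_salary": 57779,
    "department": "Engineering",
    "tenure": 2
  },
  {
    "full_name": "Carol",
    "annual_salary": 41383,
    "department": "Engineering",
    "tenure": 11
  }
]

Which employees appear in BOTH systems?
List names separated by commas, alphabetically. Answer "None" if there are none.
Grace, Quinn

Schema mapping: "employee_name" (system_hr2) = "full_name" (system_hr1) = employee name

Names in system_hr2: ['Grace', 'Ivy', 'Olga', 'Quinn']
Names in system_hr1: ['Carol', 'Grace', 'Paul', 'Quinn', 'Rita']

Intersection: ['Grace', 'Quinn']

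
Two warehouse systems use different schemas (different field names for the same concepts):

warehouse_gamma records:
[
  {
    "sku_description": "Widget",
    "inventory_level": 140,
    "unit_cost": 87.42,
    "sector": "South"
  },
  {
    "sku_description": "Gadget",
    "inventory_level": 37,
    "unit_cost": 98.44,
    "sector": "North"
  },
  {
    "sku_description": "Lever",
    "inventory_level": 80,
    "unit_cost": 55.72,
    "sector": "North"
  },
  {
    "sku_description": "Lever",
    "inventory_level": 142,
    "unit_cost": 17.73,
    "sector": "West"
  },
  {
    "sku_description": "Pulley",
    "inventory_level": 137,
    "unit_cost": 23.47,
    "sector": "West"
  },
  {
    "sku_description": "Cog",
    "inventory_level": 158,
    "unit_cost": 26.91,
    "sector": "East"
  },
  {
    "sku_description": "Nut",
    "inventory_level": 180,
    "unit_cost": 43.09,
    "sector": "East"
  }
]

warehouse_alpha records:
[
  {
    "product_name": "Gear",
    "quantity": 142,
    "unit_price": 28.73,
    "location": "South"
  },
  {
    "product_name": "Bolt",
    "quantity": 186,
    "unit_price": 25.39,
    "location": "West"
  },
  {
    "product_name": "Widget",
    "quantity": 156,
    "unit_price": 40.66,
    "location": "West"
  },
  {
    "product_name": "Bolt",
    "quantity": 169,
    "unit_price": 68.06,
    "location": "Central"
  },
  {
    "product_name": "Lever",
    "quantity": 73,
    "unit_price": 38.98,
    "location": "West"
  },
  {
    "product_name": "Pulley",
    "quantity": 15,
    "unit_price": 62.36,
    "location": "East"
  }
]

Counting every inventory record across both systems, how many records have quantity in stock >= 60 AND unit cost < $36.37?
5

Schema mappings:
- "inventory_level" (warehouse_gamma) = "quantity" (warehouse_alpha) = quantity
- "unit_cost" (warehouse_gamma) = "unit_price" (warehouse_alpha) = unit cost

Records meeting both conditions in warehouse_gamma: 3
Records meeting both conditions in warehouse_alpha: 2

Total: 3 + 2 = 5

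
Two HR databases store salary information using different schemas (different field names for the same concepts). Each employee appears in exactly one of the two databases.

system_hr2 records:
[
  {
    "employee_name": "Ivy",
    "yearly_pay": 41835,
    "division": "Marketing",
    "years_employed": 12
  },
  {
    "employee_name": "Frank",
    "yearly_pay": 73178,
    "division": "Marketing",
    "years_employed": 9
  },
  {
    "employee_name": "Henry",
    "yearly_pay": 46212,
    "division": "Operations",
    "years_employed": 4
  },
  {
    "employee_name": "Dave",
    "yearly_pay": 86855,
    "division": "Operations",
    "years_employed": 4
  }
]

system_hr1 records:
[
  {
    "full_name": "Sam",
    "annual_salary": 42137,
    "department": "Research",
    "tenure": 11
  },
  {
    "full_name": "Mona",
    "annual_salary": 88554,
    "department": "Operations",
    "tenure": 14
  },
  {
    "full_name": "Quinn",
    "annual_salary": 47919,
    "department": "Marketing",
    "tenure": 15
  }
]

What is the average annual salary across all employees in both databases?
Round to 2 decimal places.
60955.71

Schema mapping: "yearly_pay" (system_hr2) = "annual_salary" (system_hr1) = annual salary

All salaries: [41835, 73178, 46212, 86855, 42137, 88554, 47919]
Sum: 426690
Count: 7
Average: 426690 / 7 = 60955.71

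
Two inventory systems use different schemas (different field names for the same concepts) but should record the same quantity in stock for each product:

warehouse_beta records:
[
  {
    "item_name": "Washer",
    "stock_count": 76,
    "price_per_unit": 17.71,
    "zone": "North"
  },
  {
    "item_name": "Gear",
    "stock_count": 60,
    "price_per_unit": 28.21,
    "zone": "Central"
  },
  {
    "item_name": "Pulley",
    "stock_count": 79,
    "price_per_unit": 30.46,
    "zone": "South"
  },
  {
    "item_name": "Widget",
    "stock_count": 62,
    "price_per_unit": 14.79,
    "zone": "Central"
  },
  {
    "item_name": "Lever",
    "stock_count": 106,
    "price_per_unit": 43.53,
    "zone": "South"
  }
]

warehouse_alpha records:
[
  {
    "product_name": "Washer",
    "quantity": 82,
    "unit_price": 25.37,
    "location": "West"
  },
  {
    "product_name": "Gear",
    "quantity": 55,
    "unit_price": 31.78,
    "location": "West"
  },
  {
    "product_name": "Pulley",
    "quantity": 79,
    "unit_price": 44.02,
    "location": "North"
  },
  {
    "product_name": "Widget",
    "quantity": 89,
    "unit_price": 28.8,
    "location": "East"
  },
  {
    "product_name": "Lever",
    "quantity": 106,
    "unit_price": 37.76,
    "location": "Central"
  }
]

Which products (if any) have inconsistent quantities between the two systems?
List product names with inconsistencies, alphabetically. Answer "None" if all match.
Gear, Washer, Widget

Schema mappings:
- "item_name" (warehouse_beta) = "product_name" (warehouse_alpha) = product name
- "stock_count" (warehouse_beta) = "quantity" (warehouse_alpha) = quantity

Comparison:
  Washer: 76 vs 82 - MISMATCH
  Gear: 60 vs 55 - MISMATCH
  Pulley: 79 vs 79 - MATCH
  Widget: 62 vs 89 - MISMATCH
  Lever: 106 vs 106 - MATCH

Products with inconsistencies: Gear, Washer, Widget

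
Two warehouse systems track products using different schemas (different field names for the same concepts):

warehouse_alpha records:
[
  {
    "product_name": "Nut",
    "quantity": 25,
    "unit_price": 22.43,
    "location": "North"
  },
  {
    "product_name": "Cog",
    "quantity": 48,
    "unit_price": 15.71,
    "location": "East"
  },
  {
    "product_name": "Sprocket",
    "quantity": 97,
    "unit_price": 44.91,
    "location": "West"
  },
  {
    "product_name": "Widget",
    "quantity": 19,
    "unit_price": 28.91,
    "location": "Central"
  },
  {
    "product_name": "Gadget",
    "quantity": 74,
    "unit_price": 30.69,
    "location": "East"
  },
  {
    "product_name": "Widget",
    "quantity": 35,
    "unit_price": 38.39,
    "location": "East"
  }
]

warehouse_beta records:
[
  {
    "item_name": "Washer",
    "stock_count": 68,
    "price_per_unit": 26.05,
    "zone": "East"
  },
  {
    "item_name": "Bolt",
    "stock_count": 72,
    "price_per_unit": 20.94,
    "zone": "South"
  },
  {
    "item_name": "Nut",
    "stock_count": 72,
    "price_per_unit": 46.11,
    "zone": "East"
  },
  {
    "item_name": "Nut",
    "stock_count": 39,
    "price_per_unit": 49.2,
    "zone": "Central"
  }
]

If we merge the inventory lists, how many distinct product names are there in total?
7

Schema mapping: "product_name" (warehouse_alpha) = "item_name" (warehouse_beta) = product name

Products in warehouse_alpha: ['Cog', 'Gadget', 'Nut', 'Sprocket', 'Widget']
Products in warehouse_beta: ['Bolt', 'Nut', 'Washer']

Union (unique products): ['Bolt', 'Cog', 'Gadget', 'Nut', 'Sprocket', 'Washer', 'Widget']
Count: 7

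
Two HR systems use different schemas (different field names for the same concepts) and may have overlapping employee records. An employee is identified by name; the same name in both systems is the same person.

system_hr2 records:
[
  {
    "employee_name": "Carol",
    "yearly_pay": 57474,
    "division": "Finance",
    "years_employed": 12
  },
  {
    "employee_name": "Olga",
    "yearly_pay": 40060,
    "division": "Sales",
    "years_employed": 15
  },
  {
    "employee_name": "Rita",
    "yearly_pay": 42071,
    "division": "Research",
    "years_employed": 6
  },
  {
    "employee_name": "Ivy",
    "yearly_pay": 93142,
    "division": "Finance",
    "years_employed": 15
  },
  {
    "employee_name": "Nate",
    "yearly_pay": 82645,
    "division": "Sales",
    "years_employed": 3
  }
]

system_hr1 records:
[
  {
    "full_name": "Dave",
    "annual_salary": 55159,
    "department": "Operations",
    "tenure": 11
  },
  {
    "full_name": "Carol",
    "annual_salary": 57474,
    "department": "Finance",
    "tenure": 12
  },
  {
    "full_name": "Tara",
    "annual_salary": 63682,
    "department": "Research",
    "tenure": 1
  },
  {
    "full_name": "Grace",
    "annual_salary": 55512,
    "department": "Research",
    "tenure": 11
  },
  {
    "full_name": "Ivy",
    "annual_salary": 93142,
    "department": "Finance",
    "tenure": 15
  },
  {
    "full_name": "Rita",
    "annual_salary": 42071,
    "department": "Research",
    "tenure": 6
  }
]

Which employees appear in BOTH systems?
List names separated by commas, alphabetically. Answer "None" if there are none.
Carol, Ivy, Rita

Schema mapping: "employee_name" (system_hr2) = "full_name" (system_hr1) = employee name

Names in system_hr2: ['Carol', 'Ivy', 'Nate', 'Olga', 'Rita']
Names in system_hr1: ['Carol', 'Dave', 'Grace', 'Ivy', 'Rita', 'Tara']

Intersection: ['Carol', 'Ivy', 'Rita']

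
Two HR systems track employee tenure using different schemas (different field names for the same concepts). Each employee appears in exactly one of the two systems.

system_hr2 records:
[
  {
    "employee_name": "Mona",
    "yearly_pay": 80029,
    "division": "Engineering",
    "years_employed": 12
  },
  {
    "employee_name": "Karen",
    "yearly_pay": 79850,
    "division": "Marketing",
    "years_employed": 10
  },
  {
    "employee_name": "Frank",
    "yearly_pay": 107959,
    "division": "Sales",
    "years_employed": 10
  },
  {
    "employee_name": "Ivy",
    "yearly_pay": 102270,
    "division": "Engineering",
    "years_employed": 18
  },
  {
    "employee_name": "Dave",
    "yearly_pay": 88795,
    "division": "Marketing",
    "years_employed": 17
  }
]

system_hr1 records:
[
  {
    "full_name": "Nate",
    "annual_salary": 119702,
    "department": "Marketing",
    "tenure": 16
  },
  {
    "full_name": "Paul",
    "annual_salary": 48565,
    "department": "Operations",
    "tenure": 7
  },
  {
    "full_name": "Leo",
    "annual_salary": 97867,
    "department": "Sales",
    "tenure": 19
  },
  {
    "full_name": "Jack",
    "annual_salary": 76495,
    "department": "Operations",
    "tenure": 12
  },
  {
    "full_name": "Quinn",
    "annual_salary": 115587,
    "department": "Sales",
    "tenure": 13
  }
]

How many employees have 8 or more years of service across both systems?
9

Reconcile schemas: "years_employed" (system_hr2) = "tenure" (system_hr1) = years of service

From system_hr2: 5 employees with >= 8 years
From system_hr1: 4 employees with >= 8 years

Total: 5 + 4 = 9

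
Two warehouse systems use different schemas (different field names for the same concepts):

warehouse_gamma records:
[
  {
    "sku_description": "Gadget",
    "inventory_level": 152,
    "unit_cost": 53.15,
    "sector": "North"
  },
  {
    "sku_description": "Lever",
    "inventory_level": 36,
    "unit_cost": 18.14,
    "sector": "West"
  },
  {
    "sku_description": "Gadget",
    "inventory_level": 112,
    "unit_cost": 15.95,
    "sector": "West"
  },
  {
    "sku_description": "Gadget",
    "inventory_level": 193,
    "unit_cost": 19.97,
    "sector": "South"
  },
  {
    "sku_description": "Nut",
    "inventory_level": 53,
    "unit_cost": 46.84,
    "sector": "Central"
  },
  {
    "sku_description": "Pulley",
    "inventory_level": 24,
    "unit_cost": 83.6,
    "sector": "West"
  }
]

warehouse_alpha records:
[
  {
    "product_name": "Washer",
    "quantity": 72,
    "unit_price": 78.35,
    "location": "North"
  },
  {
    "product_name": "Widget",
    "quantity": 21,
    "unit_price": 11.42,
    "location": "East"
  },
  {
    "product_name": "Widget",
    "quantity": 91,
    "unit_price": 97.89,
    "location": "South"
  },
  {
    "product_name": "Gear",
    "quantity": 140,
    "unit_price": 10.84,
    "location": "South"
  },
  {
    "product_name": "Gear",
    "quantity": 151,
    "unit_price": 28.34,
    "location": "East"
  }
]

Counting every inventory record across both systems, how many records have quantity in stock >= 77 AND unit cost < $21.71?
3

Schema mappings:
- "inventory_level" (warehouse_gamma) = "quantity" (warehouse_alpha) = quantity
- "unit_cost" (warehouse_gamma) = "unit_price" (warehouse_alpha) = unit cost

Records meeting both conditions in warehouse_gamma: 2
Records meeting both conditions in warehouse_alpha: 1

Total: 2 + 1 = 3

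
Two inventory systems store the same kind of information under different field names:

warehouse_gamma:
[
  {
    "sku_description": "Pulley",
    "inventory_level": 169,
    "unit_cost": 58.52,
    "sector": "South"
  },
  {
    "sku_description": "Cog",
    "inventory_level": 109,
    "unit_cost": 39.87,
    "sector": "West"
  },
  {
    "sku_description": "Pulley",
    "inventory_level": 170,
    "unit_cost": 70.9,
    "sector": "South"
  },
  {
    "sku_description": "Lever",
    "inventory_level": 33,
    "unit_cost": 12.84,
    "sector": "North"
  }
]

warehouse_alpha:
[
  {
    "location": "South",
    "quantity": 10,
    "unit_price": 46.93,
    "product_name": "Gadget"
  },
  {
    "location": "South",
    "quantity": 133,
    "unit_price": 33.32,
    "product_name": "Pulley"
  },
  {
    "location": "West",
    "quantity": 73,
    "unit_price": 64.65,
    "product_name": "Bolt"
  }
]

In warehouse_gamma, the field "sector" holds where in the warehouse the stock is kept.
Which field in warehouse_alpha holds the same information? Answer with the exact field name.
location

In warehouse_gamma, "sector" holds where in the warehouse the stock is kept.
The fields in warehouse_alpha are: "location", "quantity", "unit_price", "product_name".
"location" is the match: the name refers to the same concept and its values are area labels (e.g. 'South', 'West').
The other fields ("quantity", "unit_price", "product_name") hold different kinds of data.

So "sector" in warehouse_gamma corresponds to "location" in warehouse_alpha.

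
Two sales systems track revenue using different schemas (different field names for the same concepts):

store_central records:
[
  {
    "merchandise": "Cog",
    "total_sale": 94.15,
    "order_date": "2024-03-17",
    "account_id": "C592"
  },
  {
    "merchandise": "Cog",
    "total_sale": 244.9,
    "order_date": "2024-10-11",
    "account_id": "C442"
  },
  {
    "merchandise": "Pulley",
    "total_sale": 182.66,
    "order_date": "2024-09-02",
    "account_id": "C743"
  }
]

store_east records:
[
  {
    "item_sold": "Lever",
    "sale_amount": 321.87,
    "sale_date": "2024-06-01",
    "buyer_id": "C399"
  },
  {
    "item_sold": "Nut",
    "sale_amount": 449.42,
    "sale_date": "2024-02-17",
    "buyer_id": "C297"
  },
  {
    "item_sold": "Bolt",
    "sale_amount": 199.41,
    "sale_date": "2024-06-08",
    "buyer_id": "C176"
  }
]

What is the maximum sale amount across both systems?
449.42

Reconcile: "total_sale" (store_central) = "sale_amount" (store_east) = sale amount

Maximum in store_central: 244.9
Maximum in store_east: 449.42

Overall maximum: max(244.9, 449.42) = 449.42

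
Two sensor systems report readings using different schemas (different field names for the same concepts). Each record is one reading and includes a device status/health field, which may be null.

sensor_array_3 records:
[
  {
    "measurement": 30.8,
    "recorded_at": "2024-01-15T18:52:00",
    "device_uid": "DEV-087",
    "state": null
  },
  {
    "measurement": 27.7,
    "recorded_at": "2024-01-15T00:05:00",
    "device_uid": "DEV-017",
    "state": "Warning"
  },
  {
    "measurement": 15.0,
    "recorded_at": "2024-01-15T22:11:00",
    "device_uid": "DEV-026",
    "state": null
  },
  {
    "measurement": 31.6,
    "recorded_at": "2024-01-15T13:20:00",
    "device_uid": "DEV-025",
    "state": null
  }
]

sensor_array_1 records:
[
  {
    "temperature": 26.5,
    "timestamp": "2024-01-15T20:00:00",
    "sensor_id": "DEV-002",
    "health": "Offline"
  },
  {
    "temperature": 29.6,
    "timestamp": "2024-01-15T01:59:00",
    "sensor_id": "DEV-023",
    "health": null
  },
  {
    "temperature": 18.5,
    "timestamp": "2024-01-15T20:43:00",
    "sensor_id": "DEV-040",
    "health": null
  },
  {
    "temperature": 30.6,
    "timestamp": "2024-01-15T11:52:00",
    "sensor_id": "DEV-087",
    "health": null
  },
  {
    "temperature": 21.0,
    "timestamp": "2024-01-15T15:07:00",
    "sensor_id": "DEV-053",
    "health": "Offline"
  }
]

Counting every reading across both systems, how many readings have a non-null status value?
3

Schema mapping: "state" (sensor_array_3) = "health" (sensor_array_1) = status

Non-null in sensor_array_3: 1
Non-null in sensor_array_1: 2

Total non-null: 1 + 2 = 3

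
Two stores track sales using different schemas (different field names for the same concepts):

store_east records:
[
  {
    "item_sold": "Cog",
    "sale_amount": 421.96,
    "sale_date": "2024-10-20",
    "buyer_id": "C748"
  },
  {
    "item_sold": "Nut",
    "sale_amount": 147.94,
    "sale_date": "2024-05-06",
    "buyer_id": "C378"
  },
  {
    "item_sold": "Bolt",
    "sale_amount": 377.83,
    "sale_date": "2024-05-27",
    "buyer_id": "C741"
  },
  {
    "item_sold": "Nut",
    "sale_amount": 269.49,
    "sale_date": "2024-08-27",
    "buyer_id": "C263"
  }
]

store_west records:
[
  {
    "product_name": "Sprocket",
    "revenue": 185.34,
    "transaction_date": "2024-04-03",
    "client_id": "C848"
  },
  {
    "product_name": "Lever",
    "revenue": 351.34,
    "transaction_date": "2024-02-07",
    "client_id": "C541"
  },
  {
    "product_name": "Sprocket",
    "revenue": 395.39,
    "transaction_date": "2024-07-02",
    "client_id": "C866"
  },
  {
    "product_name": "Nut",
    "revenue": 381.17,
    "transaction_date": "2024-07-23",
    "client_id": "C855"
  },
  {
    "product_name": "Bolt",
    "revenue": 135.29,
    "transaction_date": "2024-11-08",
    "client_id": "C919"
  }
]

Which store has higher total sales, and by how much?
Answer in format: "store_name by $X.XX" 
store_west by $231.31

Schema mapping: "sale_amount" (store_east) = "revenue" (store_west) = sale amount

Total for store_east: 1217.22
Total for store_west: 1448.53

Difference: |1217.22 - 1448.53| = 231.31
store_west has higher sales by $231.31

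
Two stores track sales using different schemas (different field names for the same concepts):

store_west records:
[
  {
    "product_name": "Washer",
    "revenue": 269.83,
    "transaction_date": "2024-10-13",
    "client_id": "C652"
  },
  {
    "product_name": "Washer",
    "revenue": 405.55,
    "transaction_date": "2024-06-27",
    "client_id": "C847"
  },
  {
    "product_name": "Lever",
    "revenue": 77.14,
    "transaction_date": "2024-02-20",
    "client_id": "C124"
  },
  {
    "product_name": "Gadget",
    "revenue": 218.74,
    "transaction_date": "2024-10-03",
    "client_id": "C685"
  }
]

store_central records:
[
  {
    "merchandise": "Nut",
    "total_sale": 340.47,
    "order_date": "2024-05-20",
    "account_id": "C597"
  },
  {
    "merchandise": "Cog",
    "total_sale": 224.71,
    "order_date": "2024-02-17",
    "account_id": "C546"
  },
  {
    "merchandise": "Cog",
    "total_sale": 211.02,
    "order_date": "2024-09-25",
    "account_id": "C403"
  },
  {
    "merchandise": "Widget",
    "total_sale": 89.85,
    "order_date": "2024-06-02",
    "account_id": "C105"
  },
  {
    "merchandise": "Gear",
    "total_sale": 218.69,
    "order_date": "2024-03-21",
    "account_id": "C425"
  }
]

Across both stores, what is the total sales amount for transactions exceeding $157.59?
1889.01

Schema mapping: "revenue" (store_west) = "total_sale" (store_central) = sale amount

Sum of sales > $157.59 in store_west: 894.12
Sum of sales > $157.59 in store_central: 994.89

Total: 894.12 + 994.89 = 1889.01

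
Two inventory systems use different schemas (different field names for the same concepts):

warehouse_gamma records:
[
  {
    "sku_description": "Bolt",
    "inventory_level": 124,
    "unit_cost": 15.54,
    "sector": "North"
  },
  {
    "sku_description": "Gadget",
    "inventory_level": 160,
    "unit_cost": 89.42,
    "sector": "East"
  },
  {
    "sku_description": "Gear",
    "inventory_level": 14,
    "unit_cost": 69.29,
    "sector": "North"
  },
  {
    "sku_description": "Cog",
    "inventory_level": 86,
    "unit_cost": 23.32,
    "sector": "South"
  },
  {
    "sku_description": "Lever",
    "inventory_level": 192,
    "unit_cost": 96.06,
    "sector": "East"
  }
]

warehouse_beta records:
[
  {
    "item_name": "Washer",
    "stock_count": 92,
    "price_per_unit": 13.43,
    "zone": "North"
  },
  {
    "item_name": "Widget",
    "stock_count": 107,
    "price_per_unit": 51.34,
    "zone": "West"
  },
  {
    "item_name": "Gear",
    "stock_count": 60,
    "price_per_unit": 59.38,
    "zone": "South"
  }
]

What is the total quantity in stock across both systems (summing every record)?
835

To reconcile these schemas, identify the field holding the quantity in stock in each system:
1. In warehouse_gamma it is "inventory_level"
2. In warehouse_beta it is "stock_count"

From warehouse_gamma: 124 + 160 + 14 + 86 + 192 = 576
From warehouse_beta: 92 + 107 + 60 = 259

Total: 576 + 259 = 835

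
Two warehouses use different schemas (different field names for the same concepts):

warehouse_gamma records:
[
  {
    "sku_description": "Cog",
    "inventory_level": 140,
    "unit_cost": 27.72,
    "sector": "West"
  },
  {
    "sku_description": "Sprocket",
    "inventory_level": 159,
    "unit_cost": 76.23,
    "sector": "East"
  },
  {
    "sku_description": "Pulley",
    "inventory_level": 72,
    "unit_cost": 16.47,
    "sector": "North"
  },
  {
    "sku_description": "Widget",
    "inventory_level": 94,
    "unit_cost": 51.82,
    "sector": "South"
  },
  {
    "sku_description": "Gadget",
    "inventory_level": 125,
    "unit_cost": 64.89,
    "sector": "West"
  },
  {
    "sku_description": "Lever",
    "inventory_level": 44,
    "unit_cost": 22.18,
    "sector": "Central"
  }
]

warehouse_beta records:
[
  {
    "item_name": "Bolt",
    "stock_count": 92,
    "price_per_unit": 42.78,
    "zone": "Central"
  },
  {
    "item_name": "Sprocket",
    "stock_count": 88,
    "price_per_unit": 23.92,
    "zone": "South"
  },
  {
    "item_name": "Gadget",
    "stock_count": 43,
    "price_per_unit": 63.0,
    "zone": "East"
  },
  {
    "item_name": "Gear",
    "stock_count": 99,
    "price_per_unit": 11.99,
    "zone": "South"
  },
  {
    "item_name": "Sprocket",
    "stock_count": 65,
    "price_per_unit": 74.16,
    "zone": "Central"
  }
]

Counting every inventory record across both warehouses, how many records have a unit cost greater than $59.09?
4

Schema mapping: "unit_cost" (warehouse_gamma) = "price_per_unit" (warehouse_beta) = unit cost

Records > $59.09 in warehouse_gamma: 2
Records > $59.09 in warehouse_beta: 2

Total count: 2 + 2 = 4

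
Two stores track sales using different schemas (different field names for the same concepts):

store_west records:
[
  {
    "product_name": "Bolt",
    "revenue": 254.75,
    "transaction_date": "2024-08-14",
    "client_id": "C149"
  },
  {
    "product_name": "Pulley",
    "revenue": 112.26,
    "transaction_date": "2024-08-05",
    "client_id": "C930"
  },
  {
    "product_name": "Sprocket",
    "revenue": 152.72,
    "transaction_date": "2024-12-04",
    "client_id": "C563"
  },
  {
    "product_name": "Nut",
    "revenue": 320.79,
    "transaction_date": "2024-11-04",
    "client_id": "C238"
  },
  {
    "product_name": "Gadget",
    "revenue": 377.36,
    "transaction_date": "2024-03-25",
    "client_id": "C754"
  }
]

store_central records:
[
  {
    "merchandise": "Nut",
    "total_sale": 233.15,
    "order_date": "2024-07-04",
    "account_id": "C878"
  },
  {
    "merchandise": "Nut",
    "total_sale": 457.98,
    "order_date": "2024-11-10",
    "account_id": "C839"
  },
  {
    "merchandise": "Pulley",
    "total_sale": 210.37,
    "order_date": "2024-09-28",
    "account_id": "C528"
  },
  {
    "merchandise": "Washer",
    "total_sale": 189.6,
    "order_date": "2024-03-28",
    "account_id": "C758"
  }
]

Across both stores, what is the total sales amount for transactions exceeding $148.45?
2196.72

Schema mapping: "revenue" (store_west) = "total_sale" (store_central) = sale amount

Sum of sales > $148.45 in store_west: 1105.62
Sum of sales > $148.45 in store_central: 1091.1

Total: 1105.62 + 1091.1 = 2196.72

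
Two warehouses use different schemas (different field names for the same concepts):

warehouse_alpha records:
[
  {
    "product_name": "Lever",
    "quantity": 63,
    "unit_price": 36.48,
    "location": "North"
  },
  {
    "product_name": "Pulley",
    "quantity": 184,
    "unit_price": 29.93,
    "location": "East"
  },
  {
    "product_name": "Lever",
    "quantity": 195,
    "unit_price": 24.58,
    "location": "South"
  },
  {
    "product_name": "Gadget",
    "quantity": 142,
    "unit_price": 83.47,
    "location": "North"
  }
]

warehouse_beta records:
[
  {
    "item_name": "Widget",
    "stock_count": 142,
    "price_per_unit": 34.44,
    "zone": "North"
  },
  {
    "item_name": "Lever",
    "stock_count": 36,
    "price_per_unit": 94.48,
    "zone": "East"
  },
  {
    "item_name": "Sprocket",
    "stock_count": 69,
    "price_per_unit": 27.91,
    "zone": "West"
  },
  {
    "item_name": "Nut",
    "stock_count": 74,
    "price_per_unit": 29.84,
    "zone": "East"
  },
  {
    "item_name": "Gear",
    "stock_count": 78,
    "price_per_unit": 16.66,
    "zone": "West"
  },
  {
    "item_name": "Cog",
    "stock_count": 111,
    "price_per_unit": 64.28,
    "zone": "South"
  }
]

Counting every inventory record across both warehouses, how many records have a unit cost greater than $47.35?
3

Schema mapping: "unit_price" (warehouse_alpha) = "price_per_unit" (warehouse_beta) = unit cost

Records > $47.35 in warehouse_alpha: 1
Records > $47.35 in warehouse_beta: 2

Total count: 1 + 2 = 3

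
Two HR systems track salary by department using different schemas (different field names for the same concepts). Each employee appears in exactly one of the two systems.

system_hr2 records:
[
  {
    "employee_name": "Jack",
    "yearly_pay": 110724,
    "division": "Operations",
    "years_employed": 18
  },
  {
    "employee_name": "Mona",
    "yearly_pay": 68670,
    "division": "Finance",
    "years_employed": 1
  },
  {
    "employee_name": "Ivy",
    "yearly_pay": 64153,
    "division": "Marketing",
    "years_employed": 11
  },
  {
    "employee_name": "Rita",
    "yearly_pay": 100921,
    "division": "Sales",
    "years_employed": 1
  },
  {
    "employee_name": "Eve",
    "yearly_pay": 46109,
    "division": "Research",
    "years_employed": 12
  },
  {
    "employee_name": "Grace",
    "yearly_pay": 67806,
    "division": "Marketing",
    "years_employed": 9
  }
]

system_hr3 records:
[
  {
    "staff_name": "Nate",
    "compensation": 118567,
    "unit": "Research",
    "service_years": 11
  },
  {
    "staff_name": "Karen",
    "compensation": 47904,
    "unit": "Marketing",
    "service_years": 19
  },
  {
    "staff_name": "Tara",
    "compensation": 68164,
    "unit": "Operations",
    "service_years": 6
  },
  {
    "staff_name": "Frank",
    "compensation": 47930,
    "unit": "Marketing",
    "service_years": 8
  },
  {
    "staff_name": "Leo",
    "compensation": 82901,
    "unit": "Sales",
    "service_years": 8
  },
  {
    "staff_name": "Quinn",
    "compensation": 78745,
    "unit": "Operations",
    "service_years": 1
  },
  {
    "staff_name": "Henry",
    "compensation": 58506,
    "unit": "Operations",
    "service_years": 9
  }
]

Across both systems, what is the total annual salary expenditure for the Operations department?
316139

Schema mappings:
- "division" (system_hr2) = "unit" (system_hr3) = department
- "yearly_pay" (system_hr2) = "compensation" (system_hr3) = salary

Operations salaries from system_hr2: 110724
Operations salaries from system_hr3: 205415

Total: 110724 + 205415 = 316139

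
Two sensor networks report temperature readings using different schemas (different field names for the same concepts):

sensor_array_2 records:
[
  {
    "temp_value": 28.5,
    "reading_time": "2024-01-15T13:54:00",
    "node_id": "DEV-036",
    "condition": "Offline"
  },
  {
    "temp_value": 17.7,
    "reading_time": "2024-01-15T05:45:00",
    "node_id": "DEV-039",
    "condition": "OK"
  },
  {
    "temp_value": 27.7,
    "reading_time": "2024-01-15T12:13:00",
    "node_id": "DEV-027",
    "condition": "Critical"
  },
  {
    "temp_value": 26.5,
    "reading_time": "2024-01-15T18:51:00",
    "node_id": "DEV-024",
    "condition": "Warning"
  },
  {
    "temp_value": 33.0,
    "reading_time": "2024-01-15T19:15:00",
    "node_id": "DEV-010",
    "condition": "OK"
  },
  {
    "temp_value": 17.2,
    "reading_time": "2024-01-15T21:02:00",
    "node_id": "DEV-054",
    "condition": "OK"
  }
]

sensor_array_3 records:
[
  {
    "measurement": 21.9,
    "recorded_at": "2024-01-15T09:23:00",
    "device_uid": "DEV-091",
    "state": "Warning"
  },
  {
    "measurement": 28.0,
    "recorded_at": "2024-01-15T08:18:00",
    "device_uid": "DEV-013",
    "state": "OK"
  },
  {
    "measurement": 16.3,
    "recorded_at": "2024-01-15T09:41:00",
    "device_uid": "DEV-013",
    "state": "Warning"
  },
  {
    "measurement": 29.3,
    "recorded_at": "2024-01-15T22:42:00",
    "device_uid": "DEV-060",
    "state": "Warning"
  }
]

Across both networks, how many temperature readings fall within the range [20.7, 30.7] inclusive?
6

Schema mapping: "temp_value" (sensor_array_2) = "measurement" (sensor_array_3) = temperature

Readings in [20.7, 30.7] from sensor_array_2: 3
Readings in [20.7, 30.7] from sensor_array_3: 3

Total count: 3 + 3 = 6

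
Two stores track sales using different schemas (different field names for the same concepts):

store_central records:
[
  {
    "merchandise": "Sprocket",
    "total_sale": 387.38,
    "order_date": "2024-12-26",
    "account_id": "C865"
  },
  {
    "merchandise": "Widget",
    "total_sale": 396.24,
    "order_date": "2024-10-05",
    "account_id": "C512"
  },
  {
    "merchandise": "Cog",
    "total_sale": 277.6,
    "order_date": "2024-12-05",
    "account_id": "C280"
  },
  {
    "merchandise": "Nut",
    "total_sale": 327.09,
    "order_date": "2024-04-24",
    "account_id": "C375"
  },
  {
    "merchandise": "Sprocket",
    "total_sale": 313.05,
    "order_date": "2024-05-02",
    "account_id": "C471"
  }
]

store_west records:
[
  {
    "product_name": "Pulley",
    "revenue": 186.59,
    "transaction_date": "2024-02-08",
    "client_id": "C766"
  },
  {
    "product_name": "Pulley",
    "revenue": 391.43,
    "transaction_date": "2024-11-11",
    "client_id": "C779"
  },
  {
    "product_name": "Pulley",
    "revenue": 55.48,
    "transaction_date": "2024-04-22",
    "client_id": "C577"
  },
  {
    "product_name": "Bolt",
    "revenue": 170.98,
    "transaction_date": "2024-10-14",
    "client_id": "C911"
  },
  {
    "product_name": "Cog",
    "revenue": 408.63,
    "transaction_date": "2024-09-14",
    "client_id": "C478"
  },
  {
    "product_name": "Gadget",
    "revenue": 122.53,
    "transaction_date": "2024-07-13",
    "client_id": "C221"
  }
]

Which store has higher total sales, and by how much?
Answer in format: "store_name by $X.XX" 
store_central by $365.72

Schema mapping: "total_sale" (store_central) = "revenue" (store_west) = sale amount

Total for store_central: 1701.36
Total for store_west: 1335.64

Difference: |1701.36 - 1335.64| = 365.72
store_central has higher sales by $365.72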